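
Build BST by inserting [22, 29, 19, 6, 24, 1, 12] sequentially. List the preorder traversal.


Root = 22; build tree by BST insertion.
Preorder traversal: [22, 19, 6, 1, 12, 29, 24]


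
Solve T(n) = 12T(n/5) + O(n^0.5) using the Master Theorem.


a=12, b=5, c=0.5. log_5(12)=1.544 > c=0.5. Case 1: O(n^log_b(a)) = O(n^1.544)
Complexity: O(n^1.544)


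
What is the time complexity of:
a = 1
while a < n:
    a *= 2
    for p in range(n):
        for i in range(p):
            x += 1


Per nesting level: O(log n) * O(n) * O(n) [triangular over p] = O(n^2 log n)
Complexity: O(n^2 log n)


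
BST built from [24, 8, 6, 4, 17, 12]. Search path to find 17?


BST root = 24
Search for 17: compare at each node
Path: [24, 8, 17]


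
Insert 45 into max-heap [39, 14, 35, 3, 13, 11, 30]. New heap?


Append 45: [39, 14, 35, 3, 13, 11, 30, 45]
Bubble up: swap idx 7(45) with idx 3(3); swap idx 3(45) with idx 1(14); swap idx 1(45) with idx 0(39)
Result: [45, 39, 35, 14, 13, 11, 30, 3]


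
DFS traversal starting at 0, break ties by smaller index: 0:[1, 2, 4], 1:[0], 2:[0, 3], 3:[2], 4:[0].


DFS stack-based: start with [0]
Visit order: [0, 1, 2, 3, 4]


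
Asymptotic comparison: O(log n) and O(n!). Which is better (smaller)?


logarithmic grows slower than factorial
O(log n) is asymptotically smaller; O(n!) grows faster


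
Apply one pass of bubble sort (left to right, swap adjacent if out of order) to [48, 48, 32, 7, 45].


After one pass: [48, 32, 7, 45, 48]


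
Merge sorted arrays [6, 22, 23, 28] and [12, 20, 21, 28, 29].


Compare heads, take smaller each step.
Merged: [6, 12, 20, 21, 22, 23, 28, 28, 29]


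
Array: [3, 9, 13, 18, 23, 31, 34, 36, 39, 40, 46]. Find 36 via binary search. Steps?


Search for 36:
[0,10] mid=5 arr[5]=31
[6,10] mid=8 arr[8]=39
[6,7] mid=6 arr[6]=34
[7,7] mid=7 arr[7]=36
Total: 4 comparisons


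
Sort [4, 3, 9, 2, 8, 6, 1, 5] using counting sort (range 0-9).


Count array: [0, 1, 1, 1, 1, 1, 1, 0, 1, 1]
Reconstruct: [1, 2, 3, 4, 5, 6, 8, 9]


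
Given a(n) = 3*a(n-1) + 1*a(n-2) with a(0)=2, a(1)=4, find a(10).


Build bottom-up:
...a(8)=18086, a(9)=59734, a(10)=3*59734+1*18086=197288


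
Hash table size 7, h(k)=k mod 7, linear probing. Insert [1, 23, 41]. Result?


Insertions: 1->slot 1; 23->slot 2; 41->slot 6
Table: [None, 1, 23, None, None, None, 41]


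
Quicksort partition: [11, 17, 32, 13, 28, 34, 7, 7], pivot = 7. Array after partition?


Elements <= 7 go left of pivot.
Result: [7, 7, 32, 13, 28, 34, 11, 17], pivot at index 1


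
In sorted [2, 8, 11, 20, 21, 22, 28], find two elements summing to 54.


Two pointers: lo=0, hi=6
No pair sums to 54


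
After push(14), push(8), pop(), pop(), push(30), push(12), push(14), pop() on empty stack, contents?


push(14) -> [14]
push(8) -> [14, 8]
pop() returns 8 -> [14]
pop() returns 14 -> []
push(30) -> [30]
push(12) -> [30, 12]
push(14) -> [30, 12, 14]
pop() returns 14 -> [30, 12]
Final stack (bottom to top): [30, 12]


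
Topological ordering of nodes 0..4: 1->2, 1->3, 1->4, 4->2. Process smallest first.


Kahn's algorithm, process smallest node first
Order: [0, 1, 3, 4, 2]


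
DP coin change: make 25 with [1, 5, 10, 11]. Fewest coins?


dp[0]=0; dp[i]=1+min(dp[i-c] for c in coins)
...dp[20]=2, dp[21]=2, dp[22]=2, dp[23]=3, dp[24]=4, dp[25]=3
Minimum coins for 25 = 3


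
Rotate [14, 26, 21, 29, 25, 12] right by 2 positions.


Right rotate by 2: [25, 12, 14, 26, 21, 29]


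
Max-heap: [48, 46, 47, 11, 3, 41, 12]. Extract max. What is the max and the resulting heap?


Max = 48
Replace root with last, heapify down
Resulting heap: [47, 46, 41, 11, 3, 12]


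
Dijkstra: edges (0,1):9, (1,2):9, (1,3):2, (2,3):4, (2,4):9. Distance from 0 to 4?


Dijkstra from 0:
Distances: {0: 0, 1: 9, 2: 15, 3: 11, 4: 24}
Shortest distance to 4 = 24, path = [0, 1, 3, 2, 4]


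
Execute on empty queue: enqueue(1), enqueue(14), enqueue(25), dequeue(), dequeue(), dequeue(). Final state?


enqueue(1) -> [1]
enqueue(14) -> [1, 14]
enqueue(25) -> [1, 14, 25]
dequeue() returns 1 -> [14, 25]
dequeue() returns 14 -> [25]
dequeue() returns 25 -> []
Final queue (front to back): []


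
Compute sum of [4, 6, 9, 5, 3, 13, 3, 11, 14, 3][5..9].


Prefix sums: [0, 4, 10, 19, 24, 27, 40, 43, 54, 68, 71]
Sum[5..9] = prefix[10] - prefix[5] = 71 - 27 = 44


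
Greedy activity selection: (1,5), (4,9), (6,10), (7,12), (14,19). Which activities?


Greedy: pick earliest-ending, then skip overlaps.
Selected (3 activities): [(1, 5), (6, 10), (14, 19)]


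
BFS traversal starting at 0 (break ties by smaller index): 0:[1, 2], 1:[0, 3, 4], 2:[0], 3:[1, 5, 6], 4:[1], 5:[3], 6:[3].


BFS queue: start with [0]
Visit order: [0, 1, 2, 3, 4, 5, 6]


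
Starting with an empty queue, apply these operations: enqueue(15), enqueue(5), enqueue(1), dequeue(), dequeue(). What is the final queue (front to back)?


enqueue(15) -> [15]
enqueue(5) -> [15, 5]
enqueue(1) -> [15, 5, 1]
dequeue() returns 15 -> [5, 1]
dequeue() returns 5 -> [1]
Final queue (front to back): [1]


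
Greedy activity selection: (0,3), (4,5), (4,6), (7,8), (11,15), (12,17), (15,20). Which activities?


Greedy: pick earliest-ending, then skip overlaps.
Selected (5 activities): [(0, 3), (4, 5), (7, 8), (11, 15), (15, 20)]


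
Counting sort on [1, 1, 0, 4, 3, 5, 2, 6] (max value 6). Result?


Count array: [1, 2, 1, 1, 1, 1, 1]
Reconstruct: [0, 1, 1, 2, 3, 4, 5, 6]


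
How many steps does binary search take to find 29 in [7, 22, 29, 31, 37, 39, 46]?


Search for 29:
[0,6] mid=3 arr[3]=31
[0,2] mid=1 arr[1]=22
[2,2] mid=2 arr[2]=29
Total: 3 comparisons


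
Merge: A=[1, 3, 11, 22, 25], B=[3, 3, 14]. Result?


Compare heads, take smaller each step.
Merged: [1, 3, 3, 3, 11, 14, 22, 25]


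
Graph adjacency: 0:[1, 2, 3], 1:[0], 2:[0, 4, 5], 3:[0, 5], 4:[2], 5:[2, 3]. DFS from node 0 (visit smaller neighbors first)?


DFS stack-based: start with [0]
Visit order: [0, 1, 2, 4, 5, 3]


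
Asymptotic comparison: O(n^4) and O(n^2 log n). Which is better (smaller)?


n^2 log n grows slower than quartic
O(n^2 log n) is asymptotically smaller; O(n^4) grows faster


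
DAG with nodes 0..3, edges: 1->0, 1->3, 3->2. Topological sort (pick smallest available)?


Kahn's algorithm, process smallest node first
Order: [1, 0, 3, 2]


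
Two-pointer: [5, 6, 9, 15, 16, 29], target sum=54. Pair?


Two pointers: lo=0, hi=5
No pair sums to 54


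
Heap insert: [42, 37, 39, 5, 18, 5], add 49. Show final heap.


Append 49: [42, 37, 39, 5, 18, 5, 49]
Bubble up: swap idx 6(49) with idx 2(39); swap idx 2(49) with idx 0(42)
Result: [49, 37, 42, 5, 18, 5, 39]


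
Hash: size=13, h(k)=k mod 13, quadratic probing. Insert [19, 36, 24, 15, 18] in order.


Insertions: 19->slot 6; 36->slot 10; 24->slot 11; 15->slot 2; 18->slot 5
Table: [None, None, 15, None, None, 18, 19, None, None, None, 36, 24, None]


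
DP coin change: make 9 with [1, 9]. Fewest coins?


dp[0]=0; dp[i]=1+min(dp[i-c] for c in coins)
...dp[4]=4, dp[5]=5, dp[6]=6, dp[7]=7, dp[8]=8, dp[9]=1
Minimum coins for 9 = 1


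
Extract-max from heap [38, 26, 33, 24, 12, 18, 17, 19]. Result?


Max = 38
Replace root with last, heapify down
Resulting heap: [33, 26, 19, 24, 12, 18, 17]


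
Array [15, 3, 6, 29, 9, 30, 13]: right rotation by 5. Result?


Right rotate by 5: [6, 29, 9, 30, 13, 15, 3]


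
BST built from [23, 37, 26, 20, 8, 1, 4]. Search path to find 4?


BST root = 23
Search for 4: compare at each node
Path: [23, 20, 8, 1, 4]


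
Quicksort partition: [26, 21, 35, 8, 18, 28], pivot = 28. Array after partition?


Elements <= 28 go left of pivot.
Result: [26, 21, 8, 18, 28, 35], pivot at index 4


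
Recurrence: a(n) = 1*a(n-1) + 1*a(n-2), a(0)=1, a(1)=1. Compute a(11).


Build bottom-up:
...a(9)=55, a(10)=89, a(11)=1*89+1*55=144


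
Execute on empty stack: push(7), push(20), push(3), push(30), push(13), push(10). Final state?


push(7) -> [7]
push(20) -> [7, 20]
push(3) -> [7, 20, 3]
push(30) -> [7, 20, 3, 30]
push(13) -> [7, 20, 3, 30, 13]
push(10) -> [7, 20, 3, 30, 13, 10]
Final stack (bottom to top): [7, 20, 3, 30, 13, 10]


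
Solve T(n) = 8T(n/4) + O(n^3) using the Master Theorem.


a=8, b=4, c=3. log_4(8)=1.5 < c=3. Case 3: O(n^c) = O(n^3)
Complexity: O(n^3)


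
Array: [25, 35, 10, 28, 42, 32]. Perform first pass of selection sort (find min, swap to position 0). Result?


After one pass: [10, 35, 25, 28, 42, 32]


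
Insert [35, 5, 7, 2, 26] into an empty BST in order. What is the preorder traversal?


Root = 35; build tree by BST insertion.
Preorder traversal: [35, 5, 2, 7, 26]


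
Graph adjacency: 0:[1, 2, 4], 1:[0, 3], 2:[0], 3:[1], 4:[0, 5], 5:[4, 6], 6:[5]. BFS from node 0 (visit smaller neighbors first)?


BFS queue: start with [0]
Visit order: [0, 1, 2, 4, 3, 5, 6]


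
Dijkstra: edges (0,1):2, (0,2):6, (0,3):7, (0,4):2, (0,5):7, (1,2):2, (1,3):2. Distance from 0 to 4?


Dijkstra from 0:
Distances: {0: 0, 1: 2, 2: 4, 3: 4, 4: 2, 5: 7}
Shortest distance to 4 = 2, path = [0, 4]


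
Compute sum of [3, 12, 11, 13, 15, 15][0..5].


Prefix sums: [0, 3, 15, 26, 39, 54, 69]
Sum[0..5] = prefix[6] - prefix[0] = 69 - 0 = 69


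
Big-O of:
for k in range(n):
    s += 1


Per nesting level: O(n) = O(n)
Complexity: O(n)


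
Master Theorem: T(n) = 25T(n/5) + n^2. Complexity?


a=25, b=5, c=2. log_5(25)=2 = c=2. Case 2: O(n^c log n) = O(n^2 log n)
Complexity: O(n^2 log n)


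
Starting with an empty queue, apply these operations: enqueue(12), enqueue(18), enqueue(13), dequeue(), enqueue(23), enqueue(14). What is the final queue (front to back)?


enqueue(12) -> [12]
enqueue(18) -> [12, 18]
enqueue(13) -> [12, 18, 13]
dequeue() returns 12 -> [18, 13]
enqueue(23) -> [18, 13, 23]
enqueue(14) -> [18, 13, 23, 14]
Final queue (front to back): [18, 13, 23, 14]


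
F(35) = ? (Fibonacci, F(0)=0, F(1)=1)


F(n)=F(n-1)+F(n-2)
...F(33)=3524578, F(34)=5702887, F(35)=9227465


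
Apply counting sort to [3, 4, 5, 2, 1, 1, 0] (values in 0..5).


Count array: [1, 2, 1, 1, 1, 1]
Reconstruct: [0, 1, 1, 2, 3, 4, 5]


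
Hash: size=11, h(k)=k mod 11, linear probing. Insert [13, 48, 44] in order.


Insertions: 13->slot 2; 48->slot 4; 44->slot 0
Table: [44, None, 13, None, 48, None, None, None, None, None, None]


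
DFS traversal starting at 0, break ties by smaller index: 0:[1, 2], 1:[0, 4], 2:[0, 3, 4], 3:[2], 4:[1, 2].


DFS stack-based: start with [0]
Visit order: [0, 1, 4, 2, 3]


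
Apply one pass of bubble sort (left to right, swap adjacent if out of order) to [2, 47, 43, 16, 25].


After one pass: [2, 43, 16, 25, 47]


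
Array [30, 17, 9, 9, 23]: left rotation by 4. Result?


Left rotate by 4: [23, 30, 17, 9, 9]


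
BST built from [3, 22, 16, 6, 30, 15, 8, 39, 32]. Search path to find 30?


BST root = 3
Search for 30: compare at each node
Path: [3, 22, 30]


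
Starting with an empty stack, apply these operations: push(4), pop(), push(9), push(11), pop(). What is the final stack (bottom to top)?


push(4) -> [4]
pop() returns 4 -> []
push(9) -> [9]
push(11) -> [9, 11]
pop() returns 11 -> [9]
Final stack (bottom to top): [9]


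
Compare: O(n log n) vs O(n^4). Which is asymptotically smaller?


linearithmic grows slower than quartic
O(n log n) is asymptotically smaller; O(n^4) grows faster


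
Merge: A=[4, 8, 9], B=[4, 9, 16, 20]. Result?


Compare heads, take smaller each step.
Merged: [4, 4, 8, 9, 9, 16, 20]


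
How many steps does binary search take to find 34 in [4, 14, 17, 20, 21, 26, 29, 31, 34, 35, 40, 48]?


Search for 34:
[0,11] mid=5 arr[5]=26
[6,11] mid=8 arr[8]=34
Total: 2 comparisons


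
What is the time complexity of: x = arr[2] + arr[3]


Analysis: constant-time operation, no loop
Complexity: O(1)


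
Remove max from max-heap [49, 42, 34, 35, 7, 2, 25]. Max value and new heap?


Max = 49
Replace root with last, heapify down
Resulting heap: [42, 35, 34, 25, 7, 2]


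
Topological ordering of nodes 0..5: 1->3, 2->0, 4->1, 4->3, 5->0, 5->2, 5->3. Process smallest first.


Kahn's algorithm, process smallest node first
Order: [4, 1, 5, 2, 0, 3]


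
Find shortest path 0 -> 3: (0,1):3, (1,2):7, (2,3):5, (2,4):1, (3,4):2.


Dijkstra from 0:
Distances: {0: 0, 1: 3, 2: 10, 3: 13, 4: 11}
Shortest distance to 3 = 13, path = [0, 1, 2, 4, 3]


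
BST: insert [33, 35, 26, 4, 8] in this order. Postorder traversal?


Root = 33; build tree by BST insertion.
Postorder traversal: [8, 4, 26, 35, 33]


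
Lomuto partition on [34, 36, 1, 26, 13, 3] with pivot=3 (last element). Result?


Elements <= 3 go left of pivot.
Result: [1, 3, 34, 26, 13, 36], pivot at index 1


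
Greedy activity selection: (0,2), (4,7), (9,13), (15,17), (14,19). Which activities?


Greedy: pick earliest-ending, then skip overlaps.
Selected (4 activities): [(0, 2), (4, 7), (9, 13), (15, 17)]


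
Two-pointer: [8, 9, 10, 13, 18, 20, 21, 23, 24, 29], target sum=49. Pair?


Two pointers: lo=0, hi=9
Found pair: (20, 29) summing to 49


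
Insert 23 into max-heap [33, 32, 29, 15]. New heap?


Append 23: [33, 32, 29, 15, 23]
Bubble up: no swaps needed
Result: [33, 32, 29, 15, 23]


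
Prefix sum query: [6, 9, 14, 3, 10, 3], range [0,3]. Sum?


Prefix sums: [0, 6, 15, 29, 32, 42, 45]
Sum[0..3] = prefix[4] - prefix[0] = 32 - 0 = 32


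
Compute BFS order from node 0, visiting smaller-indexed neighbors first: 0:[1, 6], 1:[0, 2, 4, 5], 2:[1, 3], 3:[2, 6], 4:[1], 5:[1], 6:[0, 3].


BFS queue: start with [0]
Visit order: [0, 1, 6, 2, 4, 5, 3]


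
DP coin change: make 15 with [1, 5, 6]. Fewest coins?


dp[0]=0; dp[i]=1+min(dp[i-c] for c in coins)
...dp[10]=2, dp[11]=2, dp[12]=2, dp[13]=3, dp[14]=4, dp[15]=3
Minimum coins for 15 = 3


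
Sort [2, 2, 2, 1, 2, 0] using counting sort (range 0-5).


Count array: [1, 1, 4, 0, 0, 0]
Reconstruct: [0, 1, 2, 2, 2, 2]


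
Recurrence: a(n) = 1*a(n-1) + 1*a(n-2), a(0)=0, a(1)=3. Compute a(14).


Build bottom-up:
...a(12)=432, a(13)=699, a(14)=1*699+1*432=1131


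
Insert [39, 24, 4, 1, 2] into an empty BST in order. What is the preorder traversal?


Root = 39; build tree by BST insertion.
Preorder traversal: [39, 24, 4, 1, 2]


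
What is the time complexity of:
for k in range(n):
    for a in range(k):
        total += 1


Per nesting level: O(n) * O(n) [triangular over k] = O(n^2)
Complexity: O(n^2)


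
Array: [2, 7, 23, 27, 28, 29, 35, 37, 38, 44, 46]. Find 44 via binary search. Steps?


Search for 44:
[0,10] mid=5 arr[5]=29
[6,10] mid=8 arr[8]=38
[9,10] mid=9 arr[9]=44
Total: 3 comparisons


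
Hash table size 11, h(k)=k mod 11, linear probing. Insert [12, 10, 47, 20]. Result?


Insertions: 12->slot 1; 10->slot 10; 47->slot 3; 20->slot 9
Table: [None, 12, None, 47, None, None, None, None, None, 20, 10]


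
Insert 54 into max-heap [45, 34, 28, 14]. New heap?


Append 54: [45, 34, 28, 14, 54]
Bubble up: swap idx 4(54) with idx 1(34); swap idx 1(54) with idx 0(45)
Result: [54, 45, 28, 14, 34]


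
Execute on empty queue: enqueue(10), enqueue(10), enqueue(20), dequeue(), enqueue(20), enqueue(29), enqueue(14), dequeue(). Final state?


enqueue(10) -> [10]
enqueue(10) -> [10, 10]
enqueue(20) -> [10, 10, 20]
dequeue() returns 10 -> [10, 20]
enqueue(20) -> [10, 20, 20]
enqueue(29) -> [10, 20, 20, 29]
enqueue(14) -> [10, 20, 20, 29, 14]
dequeue() returns 10 -> [20, 20, 29, 14]
Final queue (front to back): [20, 20, 29, 14]


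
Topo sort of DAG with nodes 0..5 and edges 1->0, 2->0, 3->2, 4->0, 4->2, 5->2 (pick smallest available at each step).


Kahn's algorithm, process smallest node first
Order: [1, 3, 4, 5, 2, 0]


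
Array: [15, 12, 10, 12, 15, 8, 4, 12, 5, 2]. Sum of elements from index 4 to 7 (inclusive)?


Prefix sums: [0, 15, 27, 37, 49, 64, 72, 76, 88, 93, 95]
Sum[4..7] = prefix[8] - prefix[4] = 88 - 49 = 39


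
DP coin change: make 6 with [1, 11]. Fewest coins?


dp[0]=0; dp[i]=1+min(dp[i-c] for c in coins)
...dp[1]=1, dp[2]=2, dp[3]=3, dp[4]=4, dp[5]=5, dp[6]=6
Minimum coins for 6 = 6


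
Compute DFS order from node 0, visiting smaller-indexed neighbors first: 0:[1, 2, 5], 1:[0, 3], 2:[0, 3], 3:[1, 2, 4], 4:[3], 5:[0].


DFS stack-based: start with [0]
Visit order: [0, 1, 3, 2, 4, 5]


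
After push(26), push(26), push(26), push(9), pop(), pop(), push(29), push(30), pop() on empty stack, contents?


push(26) -> [26]
push(26) -> [26, 26]
push(26) -> [26, 26, 26]
push(9) -> [26, 26, 26, 9]
pop() returns 9 -> [26, 26, 26]
pop() returns 26 -> [26, 26]
push(29) -> [26, 26, 29]
push(30) -> [26, 26, 29, 30]
pop() returns 30 -> [26, 26, 29]
Final stack (bottom to top): [26, 26, 29]


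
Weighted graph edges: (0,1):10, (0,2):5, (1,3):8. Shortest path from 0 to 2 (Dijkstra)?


Dijkstra from 0:
Distances: {0: 0, 1: 10, 2: 5, 3: 18}
Shortest distance to 2 = 5, path = [0, 2]


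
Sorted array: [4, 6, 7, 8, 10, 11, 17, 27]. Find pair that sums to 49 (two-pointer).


Two pointers: lo=0, hi=7
No pair sums to 49


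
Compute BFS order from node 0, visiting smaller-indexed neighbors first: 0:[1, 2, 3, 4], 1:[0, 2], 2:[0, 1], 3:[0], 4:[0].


BFS queue: start with [0]
Visit order: [0, 1, 2, 3, 4]


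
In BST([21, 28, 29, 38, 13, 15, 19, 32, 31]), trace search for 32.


BST root = 21
Search for 32: compare at each node
Path: [21, 28, 29, 38, 32]


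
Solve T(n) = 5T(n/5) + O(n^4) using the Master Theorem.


a=5, b=5, c=4. log_5(5)=1 < c=4. Case 3: O(n^c) = O(n^4)
Complexity: O(n^4)


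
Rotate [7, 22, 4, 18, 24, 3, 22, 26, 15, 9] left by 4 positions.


Left rotate by 4: [24, 3, 22, 26, 15, 9, 7, 22, 4, 18]


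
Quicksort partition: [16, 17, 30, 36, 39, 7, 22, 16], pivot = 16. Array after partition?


Elements <= 16 go left of pivot.
Result: [16, 7, 16, 36, 39, 17, 22, 30], pivot at index 2


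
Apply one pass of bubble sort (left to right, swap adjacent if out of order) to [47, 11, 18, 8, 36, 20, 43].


After one pass: [11, 18, 8, 36, 20, 43, 47]


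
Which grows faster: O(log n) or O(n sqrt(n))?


logarithmic grows slower than n^1.5
O(log n) is asymptotically smaller; O(n sqrt(n)) grows faster


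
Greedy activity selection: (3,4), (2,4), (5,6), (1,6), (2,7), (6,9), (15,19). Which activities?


Greedy: pick earliest-ending, then skip overlaps.
Selected (4 activities): [(3, 4), (5, 6), (6, 9), (15, 19)]


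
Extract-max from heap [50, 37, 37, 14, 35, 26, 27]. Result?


Max = 50
Replace root with last, heapify down
Resulting heap: [37, 35, 37, 14, 27, 26]


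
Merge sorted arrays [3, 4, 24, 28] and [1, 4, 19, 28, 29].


Compare heads, take smaller each step.
Merged: [1, 3, 4, 4, 19, 24, 28, 28, 29]


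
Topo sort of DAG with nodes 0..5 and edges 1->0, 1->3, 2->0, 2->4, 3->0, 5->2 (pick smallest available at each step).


Kahn's algorithm, process smallest node first
Order: [1, 3, 5, 2, 0, 4]


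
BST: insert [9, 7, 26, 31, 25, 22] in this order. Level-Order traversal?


Root = 9; build tree by BST insertion.
Level-Order traversal: [9, 7, 26, 25, 31, 22]


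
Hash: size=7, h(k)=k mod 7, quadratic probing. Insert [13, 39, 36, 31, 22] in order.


Insertions: 13->slot 6; 39->slot 4; 36->slot 1; 31->slot 3; 22->slot 2
Table: [None, 36, 22, 31, 39, None, 13]


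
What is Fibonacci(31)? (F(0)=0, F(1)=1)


F(n)=F(n-1)+F(n-2)
...F(29)=514229, F(30)=832040, F(31)=1346269


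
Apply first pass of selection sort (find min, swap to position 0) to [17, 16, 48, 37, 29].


After one pass: [16, 17, 48, 37, 29]


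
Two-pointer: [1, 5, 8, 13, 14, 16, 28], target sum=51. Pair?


Two pointers: lo=0, hi=6
No pair sums to 51


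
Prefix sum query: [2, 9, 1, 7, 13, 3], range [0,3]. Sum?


Prefix sums: [0, 2, 11, 12, 19, 32, 35]
Sum[0..3] = prefix[4] - prefix[0] = 19 - 0 = 19


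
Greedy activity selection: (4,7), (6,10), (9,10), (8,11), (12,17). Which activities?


Greedy: pick earliest-ending, then skip overlaps.
Selected (3 activities): [(4, 7), (9, 10), (12, 17)]


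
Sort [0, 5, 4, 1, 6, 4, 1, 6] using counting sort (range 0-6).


Count array: [1, 2, 0, 0, 2, 1, 2]
Reconstruct: [0, 1, 1, 4, 4, 5, 6, 6]


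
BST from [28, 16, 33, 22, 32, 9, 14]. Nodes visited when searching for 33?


BST root = 28
Search for 33: compare at each node
Path: [28, 33]


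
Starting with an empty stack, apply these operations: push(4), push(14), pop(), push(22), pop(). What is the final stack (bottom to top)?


push(4) -> [4]
push(14) -> [4, 14]
pop() returns 14 -> [4]
push(22) -> [4, 22]
pop() returns 22 -> [4]
Final stack (bottom to top): [4]


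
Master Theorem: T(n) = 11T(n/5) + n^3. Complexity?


a=11, b=5, c=3. log_5(11)=1.490 < c=3. Case 3: O(n^c) = O(n^3)
Complexity: O(n^3)


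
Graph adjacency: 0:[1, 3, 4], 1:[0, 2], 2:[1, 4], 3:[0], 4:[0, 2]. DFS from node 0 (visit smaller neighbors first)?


DFS stack-based: start with [0]
Visit order: [0, 1, 2, 4, 3]


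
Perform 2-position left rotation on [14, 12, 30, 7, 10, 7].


Left rotate by 2: [30, 7, 10, 7, 14, 12]


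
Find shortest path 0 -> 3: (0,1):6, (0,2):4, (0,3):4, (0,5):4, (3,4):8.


Dijkstra from 0:
Distances: {0: 0, 1: 6, 2: 4, 3: 4, 4: 12, 5: 4}
Shortest distance to 3 = 4, path = [0, 3]


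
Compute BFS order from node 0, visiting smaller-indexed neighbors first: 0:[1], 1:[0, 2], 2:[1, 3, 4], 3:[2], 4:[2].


BFS queue: start with [0]
Visit order: [0, 1, 2, 3, 4]


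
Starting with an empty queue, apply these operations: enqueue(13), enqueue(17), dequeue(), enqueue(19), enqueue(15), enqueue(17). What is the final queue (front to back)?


enqueue(13) -> [13]
enqueue(17) -> [13, 17]
dequeue() returns 13 -> [17]
enqueue(19) -> [17, 19]
enqueue(15) -> [17, 19, 15]
enqueue(17) -> [17, 19, 15, 17]
Final queue (front to back): [17, 19, 15, 17]


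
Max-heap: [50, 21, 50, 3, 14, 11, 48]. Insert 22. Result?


Append 22: [50, 21, 50, 3, 14, 11, 48, 22]
Bubble up: swap idx 7(22) with idx 3(3); swap idx 3(22) with idx 1(21)
Result: [50, 22, 50, 21, 14, 11, 48, 3]


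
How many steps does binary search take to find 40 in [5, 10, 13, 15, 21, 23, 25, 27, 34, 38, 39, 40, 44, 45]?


Search for 40:
[0,13] mid=6 arr[6]=25
[7,13] mid=10 arr[10]=39
[11,13] mid=12 arr[12]=44
[11,11] mid=11 arr[11]=40
Total: 4 comparisons


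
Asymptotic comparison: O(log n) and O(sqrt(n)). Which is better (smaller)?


logarithmic grows slower than sublinear
O(log n) is asymptotically smaller; O(sqrt(n)) grows faster


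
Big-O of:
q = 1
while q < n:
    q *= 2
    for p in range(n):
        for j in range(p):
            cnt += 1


Per nesting level: O(log n) * O(n) * O(n) [triangular over p] = O(n^2 log n)
Complexity: O(n^2 log n)


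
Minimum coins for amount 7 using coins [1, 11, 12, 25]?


dp[0]=0; dp[i]=1+min(dp[i-c] for c in coins)
...dp[2]=2, dp[3]=3, dp[4]=4, dp[5]=5, dp[6]=6, dp[7]=7
Minimum coins for 7 = 7


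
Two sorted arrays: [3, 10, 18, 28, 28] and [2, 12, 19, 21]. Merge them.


Compare heads, take smaller each step.
Merged: [2, 3, 10, 12, 18, 19, 21, 28, 28]


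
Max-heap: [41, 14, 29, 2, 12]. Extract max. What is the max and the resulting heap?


Max = 41
Replace root with last, heapify down
Resulting heap: [29, 14, 12, 2]


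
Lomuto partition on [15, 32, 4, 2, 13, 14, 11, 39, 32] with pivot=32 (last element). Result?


Elements <= 32 go left of pivot.
Result: [15, 32, 4, 2, 13, 14, 11, 32, 39], pivot at index 7


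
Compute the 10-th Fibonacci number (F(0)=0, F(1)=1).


F(n)=F(n-1)+F(n-2)
...F(8)=21, F(9)=34, F(10)=55


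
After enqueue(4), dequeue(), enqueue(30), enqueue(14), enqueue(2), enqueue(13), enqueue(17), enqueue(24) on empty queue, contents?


enqueue(4) -> [4]
dequeue() returns 4 -> []
enqueue(30) -> [30]
enqueue(14) -> [30, 14]
enqueue(2) -> [30, 14, 2]
enqueue(13) -> [30, 14, 2, 13]
enqueue(17) -> [30, 14, 2, 13, 17]
enqueue(24) -> [30, 14, 2, 13, 17, 24]
Final queue (front to back): [30, 14, 2, 13, 17, 24]


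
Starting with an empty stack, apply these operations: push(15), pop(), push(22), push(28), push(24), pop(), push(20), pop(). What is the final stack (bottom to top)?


push(15) -> [15]
pop() returns 15 -> []
push(22) -> [22]
push(28) -> [22, 28]
push(24) -> [22, 28, 24]
pop() returns 24 -> [22, 28]
push(20) -> [22, 28, 20]
pop() returns 20 -> [22, 28]
Final stack (bottom to top): [22, 28]


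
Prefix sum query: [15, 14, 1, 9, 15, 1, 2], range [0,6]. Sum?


Prefix sums: [0, 15, 29, 30, 39, 54, 55, 57]
Sum[0..6] = prefix[7] - prefix[0] = 57 - 0 = 57


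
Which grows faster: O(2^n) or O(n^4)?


quartic grows slower than exponential
O(n^4) is asymptotically smaller; O(2^n) grows faster


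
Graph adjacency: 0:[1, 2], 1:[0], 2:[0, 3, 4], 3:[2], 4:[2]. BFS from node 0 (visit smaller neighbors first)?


BFS queue: start with [0]
Visit order: [0, 1, 2, 3, 4]


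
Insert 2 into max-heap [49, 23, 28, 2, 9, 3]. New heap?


Append 2: [49, 23, 28, 2, 9, 3, 2]
Bubble up: no swaps needed
Result: [49, 23, 28, 2, 9, 3, 2]


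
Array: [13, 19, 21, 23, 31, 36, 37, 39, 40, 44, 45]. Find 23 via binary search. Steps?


Search for 23:
[0,10] mid=5 arr[5]=36
[0,4] mid=2 arr[2]=21
[3,4] mid=3 arr[3]=23
Total: 3 comparisons


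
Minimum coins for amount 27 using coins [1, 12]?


dp[0]=0; dp[i]=1+min(dp[i-c] for c in coins)
...dp[22]=11, dp[23]=12, dp[24]=2, dp[25]=3, dp[26]=4, dp[27]=5
Minimum coins for 27 = 5


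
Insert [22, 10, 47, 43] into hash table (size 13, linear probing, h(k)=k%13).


Insertions: 22->slot 9; 10->slot 10; 47->slot 8; 43->slot 4
Table: [None, None, None, None, 43, None, None, None, 47, 22, 10, None, None]


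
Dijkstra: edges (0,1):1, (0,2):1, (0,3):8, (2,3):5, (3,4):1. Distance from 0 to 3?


Dijkstra from 0:
Distances: {0: 0, 1: 1, 2: 1, 3: 6, 4: 7}
Shortest distance to 3 = 6, path = [0, 2, 3]


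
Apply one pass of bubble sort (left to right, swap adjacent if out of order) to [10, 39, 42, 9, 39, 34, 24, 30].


After one pass: [10, 39, 9, 39, 34, 24, 30, 42]


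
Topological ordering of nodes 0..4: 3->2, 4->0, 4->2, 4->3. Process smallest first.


Kahn's algorithm, process smallest node first
Order: [1, 4, 0, 3, 2]


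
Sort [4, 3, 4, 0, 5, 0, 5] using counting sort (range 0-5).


Count array: [2, 0, 0, 1, 2, 2]
Reconstruct: [0, 0, 3, 4, 4, 5, 5]


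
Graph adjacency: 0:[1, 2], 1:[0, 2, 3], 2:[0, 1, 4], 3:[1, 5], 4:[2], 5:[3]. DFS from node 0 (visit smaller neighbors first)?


DFS stack-based: start with [0]
Visit order: [0, 1, 2, 4, 3, 5]


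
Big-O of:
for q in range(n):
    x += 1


Per nesting level: O(n) = O(n)
Complexity: O(n)


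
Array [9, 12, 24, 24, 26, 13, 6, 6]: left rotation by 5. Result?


Left rotate by 5: [13, 6, 6, 9, 12, 24, 24, 26]


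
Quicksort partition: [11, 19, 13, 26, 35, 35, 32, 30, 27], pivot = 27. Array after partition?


Elements <= 27 go left of pivot.
Result: [11, 19, 13, 26, 27, 35, 32, 30, 35], pivot at index 4


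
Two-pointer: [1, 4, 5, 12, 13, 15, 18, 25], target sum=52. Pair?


Two pointers: lo=0, hi=7
No pair sums to 52


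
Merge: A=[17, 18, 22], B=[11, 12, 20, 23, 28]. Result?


Compare heads, take smaller each step.
Merged: [11, 12, 17, 18, 20, 22, 23, 28]


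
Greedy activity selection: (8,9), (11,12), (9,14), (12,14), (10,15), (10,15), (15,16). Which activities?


Greedy: pick earliest-ending, then skip overlaps.
Selected (4 activities): [(8, 9), (11, 12), (12, 14), (15, 16)]


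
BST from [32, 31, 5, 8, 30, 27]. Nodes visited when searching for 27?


BST root = 32
Search for 27: compare at each node
Path: [32, 31, 5, 8, 30, 27]


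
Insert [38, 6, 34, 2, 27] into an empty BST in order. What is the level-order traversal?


Root = 38; build tree by BST insertion.
Level-Order traversal: [38, 6, 2, 34, 27]


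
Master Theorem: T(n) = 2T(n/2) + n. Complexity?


a=2, b=2, c=1. log_2(2)=1 = c=1. Case 2: O(n^c log n) = O(n log n)
Complexity: O(n log n)


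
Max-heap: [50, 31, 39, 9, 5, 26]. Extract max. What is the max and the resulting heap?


Max = 50
Replace root with last, heapify down
Resulting heap: [39, 31, 26, 9, 5]


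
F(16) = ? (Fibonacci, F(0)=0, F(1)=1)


F(n)=F(n-1)+F(n-2)
...F(14)=377, F(15)=610, F(16)=987


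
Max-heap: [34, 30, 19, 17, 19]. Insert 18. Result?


Append 18: [34, 30, 19, 17, 19, 18]
Bubble up: no swaps needed
Result: [34, 30, 19, 17, 19, 18]


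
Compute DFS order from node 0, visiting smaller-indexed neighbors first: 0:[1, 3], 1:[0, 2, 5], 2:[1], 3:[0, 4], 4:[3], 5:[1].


DFS stack-based: start with [0]
Visit order: [0, 1, 2, 5, 3, 4]


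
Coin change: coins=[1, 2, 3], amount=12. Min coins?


dp[0]=0; dp[i]=1+min(dp[i-c] for c in coins)
...dp[7]=3, dp[8]=3, dp[9]=3, dp[10]=4, dp[11]=4, dp[12]=4
Minimum coins for 12 = 4


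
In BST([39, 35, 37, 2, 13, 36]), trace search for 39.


BST root = 39
Search for 39: compare at each node
Path: [39]


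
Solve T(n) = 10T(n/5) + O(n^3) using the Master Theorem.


a=10, b=5, c=3. log_5(10)=1.431 < c=3. Case 3: O(n^c) = O(n^3)
Complexity: O(n^3)


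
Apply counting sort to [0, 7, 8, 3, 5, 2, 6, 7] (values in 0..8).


Count array: [1, 0, 1, 1, 0, 1, 1, 2, 1]
Reconstruct: [0, 2, 3, 5, 6, 7, 7, 8]


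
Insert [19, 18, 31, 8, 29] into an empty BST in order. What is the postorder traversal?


Root = 19; build tree by BST insertion.
Postorder traversal: [8, 18, 29, 31, 19]


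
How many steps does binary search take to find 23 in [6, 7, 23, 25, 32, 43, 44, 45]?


Search for 23:
[0,7] mid=3 arr[3]=25
[0,2] mid=1 arr[1]=7
[2,2] mid=2 arr[2]=23
Total: 3 comparisons


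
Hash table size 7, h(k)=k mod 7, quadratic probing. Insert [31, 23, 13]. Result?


Insertions: 31->slot 3; 23->slot 2; 13->slot 6
Table: [None, None, 23, 31, None, None, 13]


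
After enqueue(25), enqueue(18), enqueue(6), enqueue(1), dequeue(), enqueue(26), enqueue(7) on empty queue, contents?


enqueue(25) -> [25]
enqueue(18) -> [25, 18]
enqueue(6) -> [25, 18, 6]
enqueue(1) -> [25, 18, 6, 1]
dequeue() returns 25 -> [18, 6, 1]
enqueue(26) -> [18, 6, 1, 26]
enqueue(7) -> [18, 6, 1, 26, 7]
Final queue (front to back): [18, 6, 1, 26, 7]


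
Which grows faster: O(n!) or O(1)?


constant grows slower than factorial
O(1) is asymptotically smaller; O(n!) grows faster


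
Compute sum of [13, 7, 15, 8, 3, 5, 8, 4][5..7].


Prefix sums: [0, 13, 20, 35, 43, 46, 51, 59, 63]
Sum[5..7] = prefix[8] - prefix[5] = 63 - 46 = 17


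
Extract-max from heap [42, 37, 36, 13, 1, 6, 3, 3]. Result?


Max = 42
Replace root with last, heapify down
Resulting heap: [37, 13, 36, 3, 1, 6, 3]


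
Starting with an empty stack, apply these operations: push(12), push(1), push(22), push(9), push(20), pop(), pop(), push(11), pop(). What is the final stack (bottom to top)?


push(12) -> [12]
push(1) -> [12, 1]
push(22) -> [12, 1, 22]
push(9) -> [12, 1, 22, 9]
push(20) -> [12, 1, 22, 9, 20]
pop() returns 20 -> [12, 1, 22, 9]
pop() returns 9 -> [12, 1, 22]
push(11) -> [12, 1, 22, 11]
pop() returns 11 -> [12, 1, 22]
Final stack (bottom to top): [12, 1, 22]


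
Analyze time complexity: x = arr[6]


Analysis: constant-time operation, no loop
Complexity: O(1)


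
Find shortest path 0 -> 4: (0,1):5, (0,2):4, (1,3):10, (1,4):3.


Dijkstra from 0:
Distances: {0: 0, 1: 5, 2: 4, 3: 15, 4: 8}
Shortest distance to 4 = 8, path = [0, 1, 4]


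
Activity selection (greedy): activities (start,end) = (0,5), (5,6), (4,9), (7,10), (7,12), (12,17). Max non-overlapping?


Greedy: pick earliest-ending, then skip overlaps.
Selected (4 activities): [(0, 5), (5, 6), (7, 10), (12, 17)]


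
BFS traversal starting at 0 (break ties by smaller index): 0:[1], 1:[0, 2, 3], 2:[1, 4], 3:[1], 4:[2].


BFS queue: start with [0]
Visit order: [0, 1, 2, 3, 4]


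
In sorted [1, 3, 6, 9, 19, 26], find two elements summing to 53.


Two pointers: lo=0, hi=5
No pair sums to 53


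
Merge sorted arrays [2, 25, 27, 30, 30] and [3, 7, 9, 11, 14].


Compare heads, take smaller each step.
Merged: [2, 3, 7, 9, 11, 14, 25, 27, 30, 30]


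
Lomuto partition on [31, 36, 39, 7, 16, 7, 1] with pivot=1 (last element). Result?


Elements <= 1 go left of pivot.
Result: [1, 36, 39, 7, 16, 7, 31], pivot at index 0


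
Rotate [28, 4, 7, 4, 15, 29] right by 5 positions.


Right rotate by 5: [4, 7, 4, 15, 29, 28]


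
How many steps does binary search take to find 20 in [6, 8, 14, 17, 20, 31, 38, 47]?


Search for 20:
[0,7] mid=3 arr[3]=17
[4,7] mid=5 arr[5]=31
[4,4] mid=4 arr[4]=20
Total: 3 comparisons


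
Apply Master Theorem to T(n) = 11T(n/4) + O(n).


a=11, b=4, c=1. log_4(11)=1.730 > c=1. Case 1: O(n^log_b(a)) = O(n^1.730)
Complexity: O(n^1.730)


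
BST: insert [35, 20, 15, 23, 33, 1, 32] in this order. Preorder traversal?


Root = 35; build tree by BST insertion.
Preorder traversal: [35, 20, 15, 1, 23, 33, 32]


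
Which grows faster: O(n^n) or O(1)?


constant grows slower than n^n
O(1) is asymptotically smaller; O(n^n) grows faster


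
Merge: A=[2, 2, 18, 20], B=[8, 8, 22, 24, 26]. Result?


Compare heads, take smaller each step.
Merged: [2, 2, 8, 8, 18, 20, 22, 24, 26]


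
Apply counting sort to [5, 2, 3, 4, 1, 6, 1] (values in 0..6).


Count array: [0, 2, 1, 1, 1, 1, 1]
Reconstruct: [1, 1, 2, 3, 4, 5, 6]


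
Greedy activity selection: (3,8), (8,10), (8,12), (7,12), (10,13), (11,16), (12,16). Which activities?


Greedy: pick earliest-ending, then skip overlaps.
Selected (3 activities): [(3, 8), (8, 10), (10, 13)]


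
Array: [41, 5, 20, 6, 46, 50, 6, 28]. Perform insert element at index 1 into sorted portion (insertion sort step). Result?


After one pass: [5, 41, 20, 6, 46, 50, 6, 28]


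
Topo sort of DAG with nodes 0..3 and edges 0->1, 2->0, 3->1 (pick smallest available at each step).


Kahn's algorithm, process smallest node first
Order: [2, 0, 3, 1]


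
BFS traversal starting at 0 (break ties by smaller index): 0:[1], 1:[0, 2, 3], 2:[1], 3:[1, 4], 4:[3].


BFS queue: start with [0]
Visit order: [0, 1, 2, 3, 4]


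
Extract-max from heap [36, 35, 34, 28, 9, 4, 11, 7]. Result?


Max = 36
Replace root with last, heapify down
Resulting heap: [35, 28, 34, 7, 9, 4, 11]


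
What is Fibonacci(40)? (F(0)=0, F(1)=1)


F(n)=F(n-1)+F(n-2)
...F(38)=39088169, F(39)=63245986, F(40)=102334155


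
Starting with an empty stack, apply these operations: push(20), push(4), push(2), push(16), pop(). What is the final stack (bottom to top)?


push(20) -> [20]
push(4) -> [20, 4]
push(2) -> [20, 4, 2]
push(16) -> [20, 4, 2, 16]
pop() returns 16 -> [20, 4, 2]
Final stack (bottom to top): [20, 4, 2]


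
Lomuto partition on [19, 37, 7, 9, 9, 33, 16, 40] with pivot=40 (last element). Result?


Elements <= 40 go left of pivot.
Result: [19, 37, 7, 9, 9, 33, 16, 40], pivot at index 7


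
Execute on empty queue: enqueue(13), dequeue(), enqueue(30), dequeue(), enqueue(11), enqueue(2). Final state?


enqueue(13) -> [13]
dequeue() returns 13 -> []
enqueue(30) -> [30]
dequeue() returns 30 -> []
enqueue(11) -> [11]
enqueue(2) -> [11, 2]
Final queue (front to back): [11, 2]


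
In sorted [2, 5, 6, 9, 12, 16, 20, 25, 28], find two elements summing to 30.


Two pointers: lo=0, hi=8
Found pair: (2, 28) summing to 30


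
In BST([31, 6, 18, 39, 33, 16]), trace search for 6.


BST root = 31
Search for 6: compare at each node
Path: [31, 6]


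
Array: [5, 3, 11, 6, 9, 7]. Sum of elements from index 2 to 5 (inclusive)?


Prefix sums: [0, 5, 8, 19, 25, 34, 41]
Sum[2..5] = prefix[6] - prefix[2] = 41 - 8 = 33


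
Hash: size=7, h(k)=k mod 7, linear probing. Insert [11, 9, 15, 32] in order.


Insertions: 11->slot 4; 9->slot 2; 15->slot 1; 32->slot 5
Table: [None, 15, 9, None, 11, 32, None]


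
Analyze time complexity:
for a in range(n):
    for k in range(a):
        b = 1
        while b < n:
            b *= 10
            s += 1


Per nesting level: O(n) * O(n) [triangular over a] * O(log n) = O(n^2 log n)
Complexity: O(n^2 log n)


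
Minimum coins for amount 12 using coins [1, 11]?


dp[0]=0; dp[i]=1+min(dp[i-c] for c in coins)
...dp[7]=7, dp[8]=8, dp[9]=9, dp[10]=10, dp[11]=1, dp[12]=2
Minimum coins for 12 = 2


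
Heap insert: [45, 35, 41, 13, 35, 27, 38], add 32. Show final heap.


Append 32: [45, 35, 41, 13, 35, 27, 38, 32]
Bubble up: swap idx 7(32) with idx 3(13)
Result: [45, 35, 41, 32, 35, 27, 38, 13]


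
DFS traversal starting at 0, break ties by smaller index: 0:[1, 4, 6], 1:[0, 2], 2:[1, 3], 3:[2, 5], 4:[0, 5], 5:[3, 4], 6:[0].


DFS stack-based: start with [0]
Visit order: [0, 1, 2, 3, 5, 4, 6]


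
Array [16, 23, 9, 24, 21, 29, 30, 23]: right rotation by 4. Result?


Right rotate by 4: [21, 29, 30, 23, 16, 23, 9, 24]


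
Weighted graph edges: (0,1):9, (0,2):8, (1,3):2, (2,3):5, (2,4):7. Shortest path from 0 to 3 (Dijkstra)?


Dijkstra from 0:
Distances: {0: 0, 1: 9, 2: 8, 3: 11, 4: 15}
Shortest distance to 3 = 11, path = [0, 1, 3]


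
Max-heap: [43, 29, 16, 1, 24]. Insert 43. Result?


Append 43: [43, 29, 16, 1, 24, 43]
Bubble up: swap idx 5(43) with idx 2(16)
Result: [43, 29, 43, 1, 24, 16]


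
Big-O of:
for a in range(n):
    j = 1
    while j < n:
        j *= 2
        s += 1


Per nesting level: O(n) * O(log n) = O(n log n)
Complexity: O(n log n)


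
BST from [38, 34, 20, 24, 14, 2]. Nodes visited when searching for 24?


BST root = 38
Search for 24: compare at each node
Path: [38, 34, 20, 24]


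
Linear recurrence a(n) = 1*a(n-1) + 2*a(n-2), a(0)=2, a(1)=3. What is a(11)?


Build bottom-up:
...a(9)=853, a(10)=1707, a(11)=1*1707+2*853=3413


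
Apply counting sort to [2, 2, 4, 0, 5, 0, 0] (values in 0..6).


Count array: [3, 0, 2, 0, 1, 1, 0]
Reconstruct: [0, 0, 0, 2, 2, 4, 5]


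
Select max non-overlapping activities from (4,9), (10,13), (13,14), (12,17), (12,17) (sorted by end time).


Greedy: pick earliest-ending, then skip overlaps.
Selected (3 activities): [(4, 9), (10, 13), (13, 14)]


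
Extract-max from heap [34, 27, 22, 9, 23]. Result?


Max = 34
Replace root with last, heapify down
Resulting heap: [27, 23, 22, 9]


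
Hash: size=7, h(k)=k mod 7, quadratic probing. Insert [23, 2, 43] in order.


Insertions: 23->slot 2; 2->slot 3; 43->slot 1
Table: [None, 43, 23, 2, None, None, None]


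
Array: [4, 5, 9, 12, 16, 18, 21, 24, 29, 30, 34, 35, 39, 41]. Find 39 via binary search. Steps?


Search for 39:
[0,13] mid=6 arr[6]=21
[7,13] mid=10 arr[10]=34
[11,13] mid=12 arr[12]=39
Total: 3 comparisons


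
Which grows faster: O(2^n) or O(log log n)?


double-logarithmic grows slower than exponential
O(log log n) is asymptotically smaller; O(2^n) grows faster


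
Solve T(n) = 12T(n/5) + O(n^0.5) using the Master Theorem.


a=12, b=5, c=0.5. log_5(12)=1.544 > c=0.5. Case 1: O(n^log_b(a)) = O(n^1.544)
Complexity: O(n^1.544)


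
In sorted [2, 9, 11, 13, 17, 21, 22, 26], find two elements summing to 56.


Two pointers: lo=0, hi=7
No pair sums to 56


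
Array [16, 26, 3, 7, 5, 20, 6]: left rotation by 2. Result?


Left rotate by 2: [3, 7, 5, 20, 6, 16, 26]


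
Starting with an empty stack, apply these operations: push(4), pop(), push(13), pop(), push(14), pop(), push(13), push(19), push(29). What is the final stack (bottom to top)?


push(4) -> [4]
pop() returns 4 -> []
push(13) -> [13]
pop() returns 13 -> []
push(14) -> [14]
pop() returns 14 -> []
push(13) -> [13]
push(19) -> [13, 19]
push(29) -> [13, 19, 29]
Final stack (bottom to top): [13, 19, 29]
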